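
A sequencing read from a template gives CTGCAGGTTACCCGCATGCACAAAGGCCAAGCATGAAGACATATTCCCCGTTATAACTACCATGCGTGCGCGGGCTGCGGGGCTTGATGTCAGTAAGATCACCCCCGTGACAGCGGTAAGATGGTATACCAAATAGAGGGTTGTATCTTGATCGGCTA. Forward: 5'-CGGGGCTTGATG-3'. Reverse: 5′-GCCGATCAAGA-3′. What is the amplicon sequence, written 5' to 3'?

5'-CGGGGCTTGATGTCAGTAAGATCACCCCCGTGACAGCGGTAAGATGGTATACCAAATAGAGGGTTGTATCTTGATCGGC-3'

Forward primer CGGGGCTTGATG is found on the top strand at positions 78–89.
The reverse primer's reverse complement is TCTTGATCGGC, which matches the template at positions 146–156.
The product is the template from position 78 through 156 (79 bp).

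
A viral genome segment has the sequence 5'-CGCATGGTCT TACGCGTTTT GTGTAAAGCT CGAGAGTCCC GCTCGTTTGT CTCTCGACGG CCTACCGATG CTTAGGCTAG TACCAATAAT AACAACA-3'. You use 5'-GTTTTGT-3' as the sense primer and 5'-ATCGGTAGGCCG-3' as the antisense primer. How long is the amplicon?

54 bp

Forward primer GTTTTGT is found on the top strand at positions 16–22.
Taking the reverse complement of ATCGGTAGGCCG gives CGGCCTACCGAT, found at positions 58–69 on the template; the primer anneals here to the top strand with its 3' end pointing upstream.
Amplicon spans positions 16–69: 54 bp.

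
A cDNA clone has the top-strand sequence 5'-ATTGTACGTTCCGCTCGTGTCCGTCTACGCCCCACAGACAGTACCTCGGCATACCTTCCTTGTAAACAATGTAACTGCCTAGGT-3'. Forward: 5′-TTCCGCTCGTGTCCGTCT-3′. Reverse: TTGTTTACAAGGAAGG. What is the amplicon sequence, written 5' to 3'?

5'-TTCCGCTCGTGTCCGTCTACGCCCCACAGACAGTACCTCGGCATACCTTCCTTGTAAACAA-3'

Forward primer TTCCGCTCGTGTCCGTCT is found on the top strand at positions 9–26.
Reverse complement of the reverse primer: CCTTCCTTGTAAACAA. This occurs on the top strand at positions 54–69.
The product is the template from position 9 through 69 (61 bp).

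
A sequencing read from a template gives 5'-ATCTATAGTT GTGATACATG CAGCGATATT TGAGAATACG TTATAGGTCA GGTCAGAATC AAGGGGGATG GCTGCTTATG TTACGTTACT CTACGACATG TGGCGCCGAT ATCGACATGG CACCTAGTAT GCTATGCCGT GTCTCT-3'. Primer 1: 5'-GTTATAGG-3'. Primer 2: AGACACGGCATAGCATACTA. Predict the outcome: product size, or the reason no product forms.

Primer 1 (GTTATAGG) matches the top strand at positions 40–47; it acts as a forward primer.
Primer 2's reverse complement is TAGTATGCTATGCCGTGTCT, matching the top strand at positions 125–144; it acts as a reverse primer.
The 3' ends face each other across positions 40–144, giving a 105 bp product.

Yes — a 105 bp product.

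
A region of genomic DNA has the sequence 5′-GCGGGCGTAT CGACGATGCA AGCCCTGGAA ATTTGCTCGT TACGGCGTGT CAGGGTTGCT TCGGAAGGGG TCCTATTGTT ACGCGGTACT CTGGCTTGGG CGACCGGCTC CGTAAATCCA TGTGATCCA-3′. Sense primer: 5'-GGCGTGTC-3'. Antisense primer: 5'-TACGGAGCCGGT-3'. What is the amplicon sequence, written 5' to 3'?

5'-GGCGTGTCAGGGTTGCTTCGGAAGGGGTCCTATTGTTACGCGGTACTCTGGCTTGGGCGACCGGCTCCGTA-3'

Scanning the template, GGCGTGTC occurs at positions 44–51; this primer anneals to the bottom strand there with its 3' end pointing downstream.
Taking the reverse complement of TACGGAGCCGGT gives ACCGGCTCCGTA, found at positions 103–114 on the template; the primer anneals here to the top strand with its 3' end pointing upstream.
The product is the template from position 44 through 114 (71 bp).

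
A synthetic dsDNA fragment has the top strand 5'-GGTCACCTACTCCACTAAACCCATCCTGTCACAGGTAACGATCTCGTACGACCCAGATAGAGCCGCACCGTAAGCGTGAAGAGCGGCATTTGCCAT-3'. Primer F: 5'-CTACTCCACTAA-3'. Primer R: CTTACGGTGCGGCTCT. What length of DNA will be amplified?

Forward primer CTACTCCACTAA is found on the top strand at positions 7–18.
The reverse primer's reverse complement is AGAGCCGCACCGTAAG, which matches the template at positions 59–74.
Amplicon spans positions 7–74: 68 bp.

68 bp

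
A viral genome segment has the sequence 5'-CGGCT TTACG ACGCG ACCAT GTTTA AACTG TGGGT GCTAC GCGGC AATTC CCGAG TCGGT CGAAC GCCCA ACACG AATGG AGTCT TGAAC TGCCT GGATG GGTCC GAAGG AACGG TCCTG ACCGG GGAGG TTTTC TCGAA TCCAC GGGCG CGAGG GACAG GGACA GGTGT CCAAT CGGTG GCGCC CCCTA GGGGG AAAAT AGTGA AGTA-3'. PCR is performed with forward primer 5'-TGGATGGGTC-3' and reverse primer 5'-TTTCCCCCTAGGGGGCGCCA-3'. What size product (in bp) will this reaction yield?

The forward primer matches the template at positions 95–104.
The reverse primer's reverse complement is TGGCGCCCCCTAGGGGGAAA, which matches the template at positions 179–198.
The product runs from position 95 to position 198, so its length is 198 − 95 + 1 = 104 bp.

104 bp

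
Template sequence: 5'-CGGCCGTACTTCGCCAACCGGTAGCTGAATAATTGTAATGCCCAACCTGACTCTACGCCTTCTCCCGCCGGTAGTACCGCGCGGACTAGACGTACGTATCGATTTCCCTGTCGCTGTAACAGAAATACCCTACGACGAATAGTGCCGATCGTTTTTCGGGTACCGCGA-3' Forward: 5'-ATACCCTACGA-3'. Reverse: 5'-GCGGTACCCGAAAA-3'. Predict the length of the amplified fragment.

Scanning the template, ATACCCTACGA occurs at positions 125–135; this primer anneals to the bottom strand there with its 3' end pointing downstream.
Taking the reverse complement of GCGGTACCCGAAAA gives TTTTCGGGTACCGC, found at positions 153–166 on the template; the primer anneals here to the top strand with its 3' end pointing upstream.
Amplicon spans positions 125–166: 42 bp.

42 bp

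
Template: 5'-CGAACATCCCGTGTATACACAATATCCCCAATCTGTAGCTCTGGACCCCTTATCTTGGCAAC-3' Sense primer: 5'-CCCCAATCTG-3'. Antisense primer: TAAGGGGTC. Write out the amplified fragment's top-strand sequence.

Forward primer CCCCAATCTG is found on the top strand at positions 26–35.
The reverse primer's reverse complement is GACCCCTTA, which matches the template at positions 44–52.
The product is the template from position 26 through 52 (27 bp).

5'-CCCCAATCTGTAGCTCTGGACCCCTTA-3'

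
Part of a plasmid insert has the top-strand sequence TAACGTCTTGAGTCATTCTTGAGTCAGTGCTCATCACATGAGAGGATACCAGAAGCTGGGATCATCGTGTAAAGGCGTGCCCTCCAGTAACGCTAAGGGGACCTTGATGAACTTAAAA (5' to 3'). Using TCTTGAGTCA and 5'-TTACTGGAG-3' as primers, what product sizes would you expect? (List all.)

The forward primer TCTTGAGTCA matches the top strand at positions 6–15, 17–26.
The reverse primer's reverse complement is CTCCAGTAA, matching at positions 82–90.
Each forward site pairs with the reverse site to give a product ending at position 90: sizes 85, 74 bp.

85 bp, 74 bp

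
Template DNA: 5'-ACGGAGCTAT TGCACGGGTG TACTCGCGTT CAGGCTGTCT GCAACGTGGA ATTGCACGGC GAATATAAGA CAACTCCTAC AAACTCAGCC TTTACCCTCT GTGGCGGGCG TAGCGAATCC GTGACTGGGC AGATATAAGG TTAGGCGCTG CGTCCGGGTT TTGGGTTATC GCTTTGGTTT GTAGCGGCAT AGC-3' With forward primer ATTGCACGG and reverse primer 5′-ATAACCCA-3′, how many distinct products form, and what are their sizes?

The forward primer ATTGCACGG matches the top strand at positions 9–17, 51–59.
The reverse primer's reverse complement is TGGGTTAT, matching at positions 162–169.
Each forward site pairs with the reverse site to give a product ending at position 169: sizes 161, 119 bp.

Two products: 161 bp, 119 bp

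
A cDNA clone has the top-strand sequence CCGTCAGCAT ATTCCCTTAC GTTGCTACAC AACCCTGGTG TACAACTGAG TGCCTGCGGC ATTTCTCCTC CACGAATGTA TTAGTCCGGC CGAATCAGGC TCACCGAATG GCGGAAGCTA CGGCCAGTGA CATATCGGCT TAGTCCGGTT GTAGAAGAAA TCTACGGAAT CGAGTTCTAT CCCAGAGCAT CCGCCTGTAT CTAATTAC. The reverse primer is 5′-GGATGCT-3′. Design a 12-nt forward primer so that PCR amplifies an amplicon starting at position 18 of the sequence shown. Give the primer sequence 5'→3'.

5'-TACGTTGCTACA-3'

The reverse primer's reverse complement AGCATCC matches the template at positions 186–192; the product starts at position 18.
The forward primer is identical to the top strand over positions 18–29: TACGTTGCTACA.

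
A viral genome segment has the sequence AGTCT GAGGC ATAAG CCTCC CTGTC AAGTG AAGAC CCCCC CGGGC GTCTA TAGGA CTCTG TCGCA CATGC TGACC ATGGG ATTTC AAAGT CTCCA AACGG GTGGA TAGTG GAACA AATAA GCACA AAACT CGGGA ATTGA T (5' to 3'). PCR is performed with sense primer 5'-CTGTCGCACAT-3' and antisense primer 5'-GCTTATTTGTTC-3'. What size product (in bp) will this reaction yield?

65 bp

Forward primer CTGTCGCACAT is found on the top strand at positions 58–68.
Taking the reverse complement of GCTTATTTGTTC gives GAACAAATAAGC, found at positions 111–122 on the template; the primer anneals here to the top strand with its 3' end pointing upstream.
Product length = (reverse-primer end) − (forward-primer start) + 1 = 122 − 58 + 1 = 65 bp.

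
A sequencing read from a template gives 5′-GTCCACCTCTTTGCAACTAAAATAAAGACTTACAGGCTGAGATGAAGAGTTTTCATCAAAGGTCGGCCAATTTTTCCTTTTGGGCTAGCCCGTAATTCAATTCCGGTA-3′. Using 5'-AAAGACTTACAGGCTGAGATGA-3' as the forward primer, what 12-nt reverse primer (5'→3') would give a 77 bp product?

The forward primer binds at positions 24–45, so a 77 bp product ends at position 24 + 77 − 1 = 100.
The reverse primer anneals to the top strand over positions 89–100, i.e. to CCCGTAATTCAA.
Its sequence written 5'→3' is the reverse complement: TTGAATTACGGG.

5'-TTGAATTACGGG-3'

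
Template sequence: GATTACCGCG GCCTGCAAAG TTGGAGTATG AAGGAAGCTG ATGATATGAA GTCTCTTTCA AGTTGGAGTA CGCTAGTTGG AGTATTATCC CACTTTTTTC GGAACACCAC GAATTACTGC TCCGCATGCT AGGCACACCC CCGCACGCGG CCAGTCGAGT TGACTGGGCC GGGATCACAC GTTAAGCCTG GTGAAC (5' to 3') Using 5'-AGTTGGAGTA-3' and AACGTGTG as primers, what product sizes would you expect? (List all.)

165 bp, 123 bp, 109 bp

The forward primer AGTTGGAGTA matches the top strand at positions 19–28, 61–70, 75–84.
The reverse primer's reverse complement is CACACGTT, matching at positions 176–183.
Each forward site pairs with the reverse site to give a product ending at position 183: sizes 165, 123, 109 bp.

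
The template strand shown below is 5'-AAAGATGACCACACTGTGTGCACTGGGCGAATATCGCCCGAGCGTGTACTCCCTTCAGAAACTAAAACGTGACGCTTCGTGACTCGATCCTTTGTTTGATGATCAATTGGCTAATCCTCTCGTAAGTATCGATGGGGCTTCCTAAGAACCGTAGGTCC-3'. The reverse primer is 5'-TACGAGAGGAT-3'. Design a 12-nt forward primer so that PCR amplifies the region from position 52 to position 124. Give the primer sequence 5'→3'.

5'-CCTTCAGAAACT-3'

The reverse primer's reverse complement ATCCTCTCGTA matches the template at positions 114–124; the product starts at position 52.
The forward primer is identical to the top strand over positions 52–63: CCTTCAGAAACT.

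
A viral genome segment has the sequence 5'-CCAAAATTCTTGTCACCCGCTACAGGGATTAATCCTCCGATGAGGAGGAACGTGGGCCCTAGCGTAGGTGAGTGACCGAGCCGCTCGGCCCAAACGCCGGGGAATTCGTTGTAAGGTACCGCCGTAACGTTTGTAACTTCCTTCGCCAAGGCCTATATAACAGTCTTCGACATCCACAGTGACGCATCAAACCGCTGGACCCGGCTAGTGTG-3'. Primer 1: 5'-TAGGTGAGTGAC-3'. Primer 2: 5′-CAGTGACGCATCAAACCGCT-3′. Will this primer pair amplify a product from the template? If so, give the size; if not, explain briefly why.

Primer 1 (TAGGTGAGTGAC) matches the top strand at positions 65–76 (3' end points downstream).
Primer 2 (CAGTGACGCATCAAACCGCT) also matches the top strand directly, at positions 177–196 — its reverse complement AGCGGTTTGATGCGTCACTG is not present.
Both primers anneal to the bottom strand with 3' ends pointing the same way, so neither can prime synthesis back toward the other.

No product — both primers anneal to the same strand and extend in the same direction.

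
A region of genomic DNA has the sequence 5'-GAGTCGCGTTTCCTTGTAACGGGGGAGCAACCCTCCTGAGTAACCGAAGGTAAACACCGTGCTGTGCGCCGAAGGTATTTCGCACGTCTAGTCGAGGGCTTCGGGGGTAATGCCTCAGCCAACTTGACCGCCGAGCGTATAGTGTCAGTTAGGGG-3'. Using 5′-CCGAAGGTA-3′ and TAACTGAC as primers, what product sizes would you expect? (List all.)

The forward primer CCGAAGGTA matches the top strand at positions 44–52, 69–77.
The reverse primer's reverse complement is GTCAGTTA, matching at positions 144–151.
Each forward site pairs with the reverse site to give a product ending at position 151: sizes 108, 83 bp.

108 bp, 83 bp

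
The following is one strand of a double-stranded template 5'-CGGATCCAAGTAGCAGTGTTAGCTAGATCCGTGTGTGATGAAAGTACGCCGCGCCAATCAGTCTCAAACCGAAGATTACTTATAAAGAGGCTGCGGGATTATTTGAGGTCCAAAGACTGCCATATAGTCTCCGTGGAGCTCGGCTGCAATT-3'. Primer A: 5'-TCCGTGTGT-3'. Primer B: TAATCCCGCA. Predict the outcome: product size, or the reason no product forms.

Yes — a 74 bp product.

Primer A (TCCGTGTGT) matches the top strand at positions 28–36; it acts as a forward primer.
Primer B's reverse complement is TGCGGGATTA, matching the top strand at positions 92–101; it acts as a reverse primer.
The 3' ends face each other across positions 28–101, giving a 74 bp product.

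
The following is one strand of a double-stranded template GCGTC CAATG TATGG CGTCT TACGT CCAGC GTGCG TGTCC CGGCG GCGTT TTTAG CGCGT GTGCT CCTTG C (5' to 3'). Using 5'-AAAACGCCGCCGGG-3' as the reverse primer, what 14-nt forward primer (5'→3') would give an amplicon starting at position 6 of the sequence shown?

5'-CAATGTATGGCGTC-3'

The reverse primer's reverse complement CCCGGCGGCGTTTT matches the template at positions 39–52; the product starts at position 6.
The forward primer is identical to the top strand over positions 6–19: CAATGTATGGCGTC.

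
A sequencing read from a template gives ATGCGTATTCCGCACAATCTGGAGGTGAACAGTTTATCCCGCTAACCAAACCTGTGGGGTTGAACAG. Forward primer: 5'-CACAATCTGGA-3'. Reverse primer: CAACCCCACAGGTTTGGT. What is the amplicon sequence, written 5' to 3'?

5'-CACAATCTGGAGGTGAACAGTTTATCCCGCTAACCAAACCTGTGGGGTTG-3'

Forward primer CACAATCTGGA is found on the top strand at positions 13–23.
The reverse primer's reverse complement is ACCAAACCTGTGGGGTTG, which matches the template at positions 45–62.
The product is the template from position 13 through 62 (50 bp).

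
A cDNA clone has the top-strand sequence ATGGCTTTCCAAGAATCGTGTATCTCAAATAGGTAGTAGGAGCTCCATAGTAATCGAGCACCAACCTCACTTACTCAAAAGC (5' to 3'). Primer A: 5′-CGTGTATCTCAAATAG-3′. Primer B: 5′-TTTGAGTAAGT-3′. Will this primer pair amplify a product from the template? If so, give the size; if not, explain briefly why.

Primer A (CGTGTATCTCAAATAG) matches the top strand at positions 17–32; it acts as a forward primer.
Primer B's reverse complement is ACTTACTCAAA, matching the top strand at positions 69–79; it acts as a reverse primer.
The 3' ends face each other across positions 17–79, giving a 63 bp product.

Yes — a 63 bp product.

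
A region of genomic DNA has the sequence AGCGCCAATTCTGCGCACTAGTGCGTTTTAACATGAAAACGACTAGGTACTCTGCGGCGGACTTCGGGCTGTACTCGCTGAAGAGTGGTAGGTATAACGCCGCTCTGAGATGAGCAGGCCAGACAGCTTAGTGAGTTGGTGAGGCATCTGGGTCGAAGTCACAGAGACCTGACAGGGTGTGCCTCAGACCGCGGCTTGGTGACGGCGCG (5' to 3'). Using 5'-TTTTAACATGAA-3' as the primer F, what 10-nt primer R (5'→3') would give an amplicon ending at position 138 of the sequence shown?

5'-CAACTCACTA-3'

The forward primer binds at positions 26–37; the product's 3' end on the top strand is position 138.
The reverse primer anneals to the top strand over positions 129–138, i.e. to TAGTGAGTTG.
Its sequence written 5'→3' is the reverse complement: CAACTCACTA.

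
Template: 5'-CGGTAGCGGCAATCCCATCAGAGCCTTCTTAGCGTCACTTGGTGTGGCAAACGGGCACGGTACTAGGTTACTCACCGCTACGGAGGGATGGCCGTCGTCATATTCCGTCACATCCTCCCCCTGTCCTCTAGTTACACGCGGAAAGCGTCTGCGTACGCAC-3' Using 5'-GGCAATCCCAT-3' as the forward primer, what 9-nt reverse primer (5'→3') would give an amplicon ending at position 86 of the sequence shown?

5'-CCTCCGTAG-3'

The forward primer binds at positions 8–18; the product's 3' end on the top strand is position 86.
The reverse primer anneals to the top strand over positions 78–86, i.e. to CTACGGAGG.
Its sequence written 5'→3' is the reverse complement: CCTCCGTAG.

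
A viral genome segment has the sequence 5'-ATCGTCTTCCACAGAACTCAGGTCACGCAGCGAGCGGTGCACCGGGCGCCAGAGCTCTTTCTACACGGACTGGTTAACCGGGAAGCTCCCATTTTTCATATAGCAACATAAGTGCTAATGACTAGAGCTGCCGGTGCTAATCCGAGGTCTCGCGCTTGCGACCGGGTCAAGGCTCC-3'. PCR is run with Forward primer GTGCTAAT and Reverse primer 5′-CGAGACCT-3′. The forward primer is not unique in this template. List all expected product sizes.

41 bp, 19 bp

The forward primer GTGCTAAT matches the top strand at positions 112–119, 134–141.
The reverse primer's reverse complement is AGGTCTCG, matching at positions 145–152.
Each forward site pairs with the reverse site to give a product ending at position 152: sizes 41, 19 bp.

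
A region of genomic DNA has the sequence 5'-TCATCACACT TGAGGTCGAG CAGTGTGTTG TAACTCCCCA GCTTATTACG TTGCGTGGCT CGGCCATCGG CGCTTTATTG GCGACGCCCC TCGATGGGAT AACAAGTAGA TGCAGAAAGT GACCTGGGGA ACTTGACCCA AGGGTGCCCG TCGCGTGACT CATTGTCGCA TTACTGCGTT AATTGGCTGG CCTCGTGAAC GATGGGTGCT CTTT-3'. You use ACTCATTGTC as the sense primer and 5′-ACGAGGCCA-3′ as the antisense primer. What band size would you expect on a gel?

39 bp

Forward primer ACTCATTGTC is found on the top strand at positions 158–167.
The reverse primer's reverse complement is TGGCCTCGT, which matches the template at positions 188–196.
Product length = (reverse-primer end) − (forward-primer start) + 1 = 196 − 158 + 1 = 39 bp.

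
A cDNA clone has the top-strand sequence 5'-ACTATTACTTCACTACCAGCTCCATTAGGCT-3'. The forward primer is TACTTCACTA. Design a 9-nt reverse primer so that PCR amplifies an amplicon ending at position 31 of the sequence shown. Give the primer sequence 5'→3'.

5'-AGCCTAATG-3'

The forward primer binds at positions 6–15; the product's 3' end on the top strand is position 31.
The reverse primer anneals to the top strand over positions 23–31, i.e. to CATTAGGCT.
Its sequence written 5'→3' is the reverse complement: AGCCTAATG.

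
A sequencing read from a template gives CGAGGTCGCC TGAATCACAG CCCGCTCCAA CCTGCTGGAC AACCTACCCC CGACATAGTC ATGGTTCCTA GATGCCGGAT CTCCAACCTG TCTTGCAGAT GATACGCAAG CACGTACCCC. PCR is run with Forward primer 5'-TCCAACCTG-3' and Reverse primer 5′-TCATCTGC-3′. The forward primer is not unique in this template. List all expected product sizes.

The forward primer TCCAACCTG matches the top strand at positions 26–34, 82–90.
The reverse primer's reverse complement is GCAGATGA, matching at positions 95–102.
Each forward site pairs with the reverse site to give a product ending at position 102: sizes 77, 21 bp.

77 bp, 21 bp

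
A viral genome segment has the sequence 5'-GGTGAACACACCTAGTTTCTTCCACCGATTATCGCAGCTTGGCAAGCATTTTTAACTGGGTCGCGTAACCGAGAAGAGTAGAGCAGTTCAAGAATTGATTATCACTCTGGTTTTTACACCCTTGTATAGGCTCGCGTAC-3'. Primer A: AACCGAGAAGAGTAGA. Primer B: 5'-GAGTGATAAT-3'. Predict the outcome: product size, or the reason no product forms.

Primer A (AACCGAGAAGAGTAGA) matches the top strand at positions 67–82; it acts as a forward primer.
Primer B's reverse complement is ATTATCACTC, matching the top strand at positions 98–107; it acts as a reverse primer.
The 3' ends face each other across positions 67–107, giving a 41 bp product.

Yes — a 41 bp product.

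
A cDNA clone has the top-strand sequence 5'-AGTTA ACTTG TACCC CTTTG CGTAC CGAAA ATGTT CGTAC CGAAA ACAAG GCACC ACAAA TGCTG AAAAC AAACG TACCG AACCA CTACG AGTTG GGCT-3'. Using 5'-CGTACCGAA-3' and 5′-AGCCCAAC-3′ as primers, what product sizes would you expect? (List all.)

79 bp, 64 bp, 26 bp

The forward primer CGTACCGAA matches the top strand at positions 21–29, 36–44, 74–82.
The reverse primer's reverse complement is GTTGGGCT, matching at positions 92–99.
Each forward site pairs with the reverse site to give a product ending at position 99: sizes 79, 64, 26 bp.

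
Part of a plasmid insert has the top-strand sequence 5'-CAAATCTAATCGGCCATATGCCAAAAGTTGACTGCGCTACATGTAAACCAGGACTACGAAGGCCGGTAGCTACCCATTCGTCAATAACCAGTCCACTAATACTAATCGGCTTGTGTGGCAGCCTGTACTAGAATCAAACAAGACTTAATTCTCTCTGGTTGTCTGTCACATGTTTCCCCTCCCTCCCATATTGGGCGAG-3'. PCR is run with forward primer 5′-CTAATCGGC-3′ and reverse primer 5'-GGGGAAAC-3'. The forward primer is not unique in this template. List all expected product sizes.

The forward primer CTAATCGGC matches the top strand at positions 6–14, 102–110.
The reverse primer's reverse complement is GTTTCCCC, matching at positions 172–179.
Each forward site pairs with the reverse site to give a product ending at position 179: sizes 174, 78 bp.

174 bp, 78 bp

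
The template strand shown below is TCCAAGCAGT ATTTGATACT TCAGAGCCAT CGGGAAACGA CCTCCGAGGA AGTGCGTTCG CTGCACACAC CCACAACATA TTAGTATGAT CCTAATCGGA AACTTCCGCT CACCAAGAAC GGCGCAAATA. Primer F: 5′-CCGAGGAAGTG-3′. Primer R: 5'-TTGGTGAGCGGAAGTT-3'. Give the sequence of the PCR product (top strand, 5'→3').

Scanning the template, CCGAGGAAGTG occurs at positions 44–54; this primer anneals to the bottom strand there with its 3' end pointing downstream.
The reverse primer's reverse complement is AACTTCCGCTCACCAA, which matches the template at positions 101–116.
The product is the template from position 44 through 116 (73 bp).

5'-CCGAGGAAGTGCGTTCGCTGCACACACCCACAACATATTAGTATGATCCTAATCGGAAACTTCCGCTCACCAA-3'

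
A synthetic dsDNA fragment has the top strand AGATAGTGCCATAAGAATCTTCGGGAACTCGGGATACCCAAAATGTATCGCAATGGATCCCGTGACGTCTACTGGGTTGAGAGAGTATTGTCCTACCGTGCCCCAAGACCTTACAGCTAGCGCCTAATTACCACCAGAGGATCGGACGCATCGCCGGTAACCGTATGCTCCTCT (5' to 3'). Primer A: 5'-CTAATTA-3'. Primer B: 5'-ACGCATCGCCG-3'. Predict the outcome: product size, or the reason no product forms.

No product — both primers anneal to the same strand and extend in the same direction.

Primer A (CTAATTA) matches the top strand at positions 124–130 (3' end points downstream).
Primer B (ACGCATCGCCG) also matches the top strand directly, at positions 146–156 — its reverse complement CGGCGATGCGT is not present.
Both primers anneal to the bottom strand with 3' ends pointing the same way, so neither can prime synthesis back toward the other.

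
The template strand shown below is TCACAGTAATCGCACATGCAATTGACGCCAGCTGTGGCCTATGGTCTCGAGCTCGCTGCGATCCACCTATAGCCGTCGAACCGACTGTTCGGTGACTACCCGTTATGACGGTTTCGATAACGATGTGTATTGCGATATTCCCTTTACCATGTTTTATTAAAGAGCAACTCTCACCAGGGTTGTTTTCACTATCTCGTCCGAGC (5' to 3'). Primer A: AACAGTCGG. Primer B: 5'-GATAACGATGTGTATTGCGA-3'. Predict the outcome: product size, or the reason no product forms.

Primer A (AACAGTCGG) has reverse complement CCGACTGTT, which matches the top strand at positions 81–89; primer A anneals to the top strand there with its 3' end pointing upstream toward position 81.
Primer B (GATAACGATGTGTATTGCGA) matches the top strand directly at positions 116–135; it anneals to the bottom strand with its 3' end pointing downstream toward position 135.
The 3' ends diverge (primer A extends toward position 1, primer B toward position 203), so the primers never converge on a shared product.

No product — the primers' 3' ends point away from each other.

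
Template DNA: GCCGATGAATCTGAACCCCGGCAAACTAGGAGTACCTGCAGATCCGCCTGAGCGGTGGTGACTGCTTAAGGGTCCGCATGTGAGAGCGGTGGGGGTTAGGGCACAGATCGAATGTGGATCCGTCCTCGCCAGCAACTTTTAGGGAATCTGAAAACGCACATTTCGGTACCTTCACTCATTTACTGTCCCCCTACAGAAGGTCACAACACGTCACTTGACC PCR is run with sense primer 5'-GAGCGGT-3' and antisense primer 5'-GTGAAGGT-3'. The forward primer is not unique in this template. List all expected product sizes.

The forward primer GAGCGGT matches the top strand at positions 50–56, 84–90.
The reverse primer's reverse complement is ACCTTCAC, matching at positions 168–175.
Each forward site pairs with the reverse site to give a product ending at position 175: sizes 126, 92 bp.

126 bp, 92 bp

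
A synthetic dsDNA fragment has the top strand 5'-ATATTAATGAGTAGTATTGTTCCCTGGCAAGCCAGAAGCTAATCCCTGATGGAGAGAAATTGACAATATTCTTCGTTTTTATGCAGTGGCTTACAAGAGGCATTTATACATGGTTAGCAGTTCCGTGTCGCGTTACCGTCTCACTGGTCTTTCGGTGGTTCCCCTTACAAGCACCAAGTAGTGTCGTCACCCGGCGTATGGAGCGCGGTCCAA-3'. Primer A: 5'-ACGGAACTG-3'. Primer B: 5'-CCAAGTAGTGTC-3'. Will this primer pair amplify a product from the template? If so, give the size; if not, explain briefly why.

No product — the primers' 3' ends point away from each other.

Primer A (ACGGAACTG) has reverse complement CAGTTCCGT, which matches the top strand at positions 118–126; primer A anneals to the top strand there with its 3' end pointing upstream toward position 118.
Primer B (CCAAGTAGTGTC) matches the top strand directly at positions 174–185; it anneals to the bottom strand with its 3' end pointing downstream toward position 185.
The 3' ends diverge (primer A extends toward position 1, primer B toward position 213), so the primers never converge on a shared product.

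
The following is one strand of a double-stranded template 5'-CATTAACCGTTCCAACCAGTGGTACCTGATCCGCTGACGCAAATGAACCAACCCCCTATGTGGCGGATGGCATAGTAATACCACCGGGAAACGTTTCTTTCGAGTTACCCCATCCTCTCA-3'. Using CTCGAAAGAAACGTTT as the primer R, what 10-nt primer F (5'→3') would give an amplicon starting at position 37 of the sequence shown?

5'-ACGCAAATGA-3'

The reverse primer's reverse complement AAACGTTTCTTTCGAG matches the template at positions 89–104; the product starts at position 37.
The forward primer is identical to the top strand over positions 37–46: ACGCAAATGA.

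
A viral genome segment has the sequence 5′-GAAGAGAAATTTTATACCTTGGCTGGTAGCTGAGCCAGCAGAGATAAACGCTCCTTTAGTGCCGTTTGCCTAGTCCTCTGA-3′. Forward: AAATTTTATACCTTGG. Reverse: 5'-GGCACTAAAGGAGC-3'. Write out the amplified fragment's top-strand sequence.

5'-AAATTTTATACCTTGGCTGGTAGCTGAGCCAGCAGAGATAAACGCTCCTTTAGTGCC-3'

Forward primer AAATTTTATACCTTGG is found on the top strand at positions 7–22.
Taking the reverse complement of GGCACTAAAGGAGC gives GCTCCTTTAGTGCC, found at positions 50–63 on the template; the primer anneals here to the top strand with its 3' end pointing upstream.
The product is the template from position 7 through 63 (57 bp).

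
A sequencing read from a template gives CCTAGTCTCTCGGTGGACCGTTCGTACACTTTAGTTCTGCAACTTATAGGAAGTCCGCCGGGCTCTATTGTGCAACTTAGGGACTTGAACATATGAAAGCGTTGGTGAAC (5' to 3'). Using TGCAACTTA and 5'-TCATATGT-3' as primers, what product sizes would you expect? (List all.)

59 bp, 26 bp

The forward primer TGCAACTTA matches the top strand at positions 38–46, 71–79.
The reverse primer's reverse complement is ACATATGA, matching at positions 89–96.
Each forward site pairs with the reverse site to give a product ending at position 96: sizes 59, 26 bp.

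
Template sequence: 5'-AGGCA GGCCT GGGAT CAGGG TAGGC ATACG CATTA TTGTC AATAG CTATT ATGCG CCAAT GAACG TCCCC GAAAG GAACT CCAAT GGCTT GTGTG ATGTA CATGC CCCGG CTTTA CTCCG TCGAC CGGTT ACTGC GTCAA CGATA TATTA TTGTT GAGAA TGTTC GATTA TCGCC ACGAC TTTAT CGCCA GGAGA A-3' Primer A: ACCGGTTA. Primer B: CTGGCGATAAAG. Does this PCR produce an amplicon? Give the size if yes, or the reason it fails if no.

Primer A (ACCGGTTA) matches the top strand at positions 124–131; it acts as a forward primer.
Primer B's reverse complement is CTTTATCGCCAG, matching the top strand at positions 180–191; it acts as a reverse primer.
The 3' ends face each other across positions 124–191, giving a 68 bp product.

Yes — a 68 bp product.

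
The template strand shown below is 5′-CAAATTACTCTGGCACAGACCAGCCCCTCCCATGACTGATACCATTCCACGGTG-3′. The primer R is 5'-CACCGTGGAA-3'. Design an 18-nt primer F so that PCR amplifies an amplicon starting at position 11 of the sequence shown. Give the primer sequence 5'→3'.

The reverse primer's reverse complement TTCCACGGTG matches the template at positions 45–54; the product starts at position 11.
The forward primer is identical to the top strand over positions 11–28: TGGCACAGACCAGCCCCT.

5'-TGGCACAGACCAGCCCCT-3'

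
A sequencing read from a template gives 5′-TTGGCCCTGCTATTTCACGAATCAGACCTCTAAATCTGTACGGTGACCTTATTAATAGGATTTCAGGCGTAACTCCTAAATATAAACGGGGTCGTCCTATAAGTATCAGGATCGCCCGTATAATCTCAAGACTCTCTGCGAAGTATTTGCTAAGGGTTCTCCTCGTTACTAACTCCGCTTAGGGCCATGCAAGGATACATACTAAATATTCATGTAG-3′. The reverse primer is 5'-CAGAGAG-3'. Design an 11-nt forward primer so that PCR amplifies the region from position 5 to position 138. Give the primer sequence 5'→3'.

5'-CCCTGCTATTT-3'

The reverse primer's reverse complement CTCTCTG matches the template at positions 132–138; the product starts at position 5.
The forward primer is identical to the top strand over positions 5–15: CCCTGCTATTT.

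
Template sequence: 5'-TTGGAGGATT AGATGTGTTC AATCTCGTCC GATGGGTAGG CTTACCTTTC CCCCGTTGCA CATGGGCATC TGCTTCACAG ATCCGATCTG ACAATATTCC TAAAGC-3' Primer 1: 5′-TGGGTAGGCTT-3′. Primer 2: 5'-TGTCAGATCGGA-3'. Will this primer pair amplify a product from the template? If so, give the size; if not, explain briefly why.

Yes — a 61 bp product.

Primer 1 (TGGGTAGGCTT) matches the top strand at positions 33–43; it acts as a forward primer.
Primer 2's reverse complement is TCCGATCTGACA, matching the top strand at positions 82–93; it acts as a reverse primer.
The 3' ends face each other across positions 33–93, giving a 61 bp product.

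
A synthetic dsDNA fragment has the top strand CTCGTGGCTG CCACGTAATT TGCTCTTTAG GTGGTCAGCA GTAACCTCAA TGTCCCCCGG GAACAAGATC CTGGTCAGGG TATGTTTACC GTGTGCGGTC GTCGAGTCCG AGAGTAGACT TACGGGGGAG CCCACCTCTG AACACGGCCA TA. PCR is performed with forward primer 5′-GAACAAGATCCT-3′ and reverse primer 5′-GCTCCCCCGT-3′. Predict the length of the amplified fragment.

71 bp

Forward primer GAACAAGATCCT is found on the top strand at positions 61–72.
Reverse complement of the reverse primer: ACGGGGGAGC. This occurs on the top strand at positions 122–131.
The product runs from position 61 to position 131, so its length is 131 − 61 + 1 = 71 bp.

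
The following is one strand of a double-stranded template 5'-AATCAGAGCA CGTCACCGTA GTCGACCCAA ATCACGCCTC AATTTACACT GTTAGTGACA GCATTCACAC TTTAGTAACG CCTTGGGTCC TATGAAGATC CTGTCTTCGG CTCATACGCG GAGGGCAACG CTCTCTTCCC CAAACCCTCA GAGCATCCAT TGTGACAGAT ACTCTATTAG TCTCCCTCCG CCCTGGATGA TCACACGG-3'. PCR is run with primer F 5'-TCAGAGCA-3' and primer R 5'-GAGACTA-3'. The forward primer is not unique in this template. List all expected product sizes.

182 bp, 37 bp

The forward primer TCAGAGCA matches the top strand at positions 3–10, 148–155.
The reverse primer's reverse complement is TAGTCTC, matching at positions 178–184.
Each forward site pairs with the reverse site to give a product ending at position 184: sizes 182, 37 bp.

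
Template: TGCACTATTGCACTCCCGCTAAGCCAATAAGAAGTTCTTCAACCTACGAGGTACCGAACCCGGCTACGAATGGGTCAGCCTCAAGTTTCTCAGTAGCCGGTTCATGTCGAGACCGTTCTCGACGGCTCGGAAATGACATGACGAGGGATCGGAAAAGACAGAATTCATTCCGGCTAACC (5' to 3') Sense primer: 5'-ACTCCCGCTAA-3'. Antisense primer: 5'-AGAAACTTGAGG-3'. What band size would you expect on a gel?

79 bp

Scanning the template, ACTCCCGCTAA occurs at positions 12–22; this primer anneals to the bottom strand there with its 3' end pointing downstream.
Reverse complement of the reverse primer: CCTCAAGTTTCT. This occurs on the top strand at positions 79–90.
Amplicon spans positions 12–90: 79 bp.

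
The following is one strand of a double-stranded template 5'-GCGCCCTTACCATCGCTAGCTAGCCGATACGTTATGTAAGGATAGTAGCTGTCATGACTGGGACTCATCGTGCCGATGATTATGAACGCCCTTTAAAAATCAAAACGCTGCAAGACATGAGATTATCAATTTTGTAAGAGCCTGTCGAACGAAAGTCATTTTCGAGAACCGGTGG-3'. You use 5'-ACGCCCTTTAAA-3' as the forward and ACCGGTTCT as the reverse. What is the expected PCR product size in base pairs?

The forward primer matches the template at positions 86–97.
Reverse complement of the reverse primer: AGAACCGGT. This occurs on the top strand at positions 165–173.
The product runs from position 86 to position 173, so its length is 173 − 86 + 1 = 88 bp.

88 bp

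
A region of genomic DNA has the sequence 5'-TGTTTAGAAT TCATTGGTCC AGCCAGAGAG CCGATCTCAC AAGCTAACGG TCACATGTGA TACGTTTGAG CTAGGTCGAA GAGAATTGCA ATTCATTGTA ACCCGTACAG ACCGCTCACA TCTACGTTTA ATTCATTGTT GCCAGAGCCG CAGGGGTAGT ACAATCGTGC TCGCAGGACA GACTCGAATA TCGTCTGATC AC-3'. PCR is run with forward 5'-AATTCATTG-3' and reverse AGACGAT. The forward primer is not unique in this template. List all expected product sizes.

189 bp, 107 bp, 67 bp

The forward primer AATTCATTG matches the top strand at positions 8–16, 90–98, 130–138.
The reverse primer's reverse complement is ATCGTCT, matching at positions 190–196.
Each forward site pairs with the reverse site to give a product ending at position 196: sizes 189, 107, 67 bp.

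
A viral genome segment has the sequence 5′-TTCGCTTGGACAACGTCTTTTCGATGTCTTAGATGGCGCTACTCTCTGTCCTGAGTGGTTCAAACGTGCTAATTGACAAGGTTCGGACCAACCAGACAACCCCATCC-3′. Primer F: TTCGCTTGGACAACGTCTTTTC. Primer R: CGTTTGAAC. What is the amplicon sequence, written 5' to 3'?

5'-TTCGCTTGGACAACGTCTTTTCGATGTCTTAGATGGCGCTACTCTCTGTCCTGAGTGGTTCAAACG-3'

Forward primer TTCGCTTGGACAACGTCTTTTC is found on the top strand at positions 1–22.
Taking the reverse complement of CGTTTGAAC gives GTTCAAACG, found at positions 58–66 on the template; the primer anneals here to the top strand with its 3' end pointing upstream.
The product is the template from position 1 through 66 (66 bp).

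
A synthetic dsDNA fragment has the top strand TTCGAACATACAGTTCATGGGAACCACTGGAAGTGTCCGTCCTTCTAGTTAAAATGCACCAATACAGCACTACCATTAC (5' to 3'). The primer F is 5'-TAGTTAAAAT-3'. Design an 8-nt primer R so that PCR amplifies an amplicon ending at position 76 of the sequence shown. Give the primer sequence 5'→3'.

5'-ATGGTAGT-3'

The forward primer binds at positions 46–55; the product's 3' end on the top strand is position 76.
The reverse primer anneals to the top strand over positions 69–76, i.e. to ACTACCAT.
Its sequence written 5'→3' is the reverse complement: ATGGTAGT.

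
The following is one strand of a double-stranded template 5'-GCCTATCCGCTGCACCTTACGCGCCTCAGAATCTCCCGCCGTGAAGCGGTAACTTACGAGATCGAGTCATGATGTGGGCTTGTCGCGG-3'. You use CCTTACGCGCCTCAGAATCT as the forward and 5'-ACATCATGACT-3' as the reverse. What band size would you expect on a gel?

61 bp

Scanning the template, CCTTACGCGCCTCAGAATCT occurs at positions 15–34; this primer anneals to the bottom strand there with its 3' end pointing downstream.
Taking the reverse complement of ACATCATGACT gives AGTCATGATGT, found at positions 65–75 on the template; the primer anneals here to the top strand with its 3' end pointing upstream.
Product length = (reverse-primer end) − (forward-primer start) + 1 = 75 − 15 + 1 = 61 bp.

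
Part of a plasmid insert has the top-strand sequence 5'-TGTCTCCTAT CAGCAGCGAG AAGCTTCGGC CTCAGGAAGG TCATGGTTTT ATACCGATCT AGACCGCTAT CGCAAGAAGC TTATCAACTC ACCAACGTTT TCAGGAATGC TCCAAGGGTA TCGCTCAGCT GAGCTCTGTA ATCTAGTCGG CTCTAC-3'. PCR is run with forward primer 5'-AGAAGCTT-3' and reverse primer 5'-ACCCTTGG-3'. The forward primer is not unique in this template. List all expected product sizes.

101 bp, 45 bp

The forward primer AGAAGCTT matches the top strand at positions 19–26, 75–82.
The reverse primer's reverse complement is CCAAGGGT, matching at positions 112–119.
Each forward site pairs with the reverse site to give a product ending at position 119: sizes 101, 45 bp.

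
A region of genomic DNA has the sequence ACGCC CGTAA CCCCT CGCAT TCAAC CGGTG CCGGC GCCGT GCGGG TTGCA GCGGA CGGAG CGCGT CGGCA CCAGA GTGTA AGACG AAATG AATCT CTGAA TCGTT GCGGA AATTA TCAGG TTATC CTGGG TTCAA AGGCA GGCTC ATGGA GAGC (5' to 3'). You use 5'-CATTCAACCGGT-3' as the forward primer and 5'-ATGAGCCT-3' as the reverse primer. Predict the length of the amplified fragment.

Scanning the template, CATTCAACCGGT occurs at positions 18–29; this primer anneals to the bottom strand there with its 3' end pointing downstream.
The reverse primer's reverse complement is AGGCTCAT, which matches the template at positions 140–147.
Amplicon spans positions 18–147: 130 bp.

130 bp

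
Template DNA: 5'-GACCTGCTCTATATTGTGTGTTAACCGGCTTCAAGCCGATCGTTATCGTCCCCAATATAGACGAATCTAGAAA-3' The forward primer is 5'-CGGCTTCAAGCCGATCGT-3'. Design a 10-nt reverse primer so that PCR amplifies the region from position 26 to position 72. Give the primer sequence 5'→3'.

5'-TTCTAGATTC-3'

The product's 3' end on the top strand is position 72.
The reverse primer anneals to the top strand over positions 63–72, i.e. to GAATCTAGAA.
Its sequence written 5'→3' is the reverse complement: TTCTAGATTC.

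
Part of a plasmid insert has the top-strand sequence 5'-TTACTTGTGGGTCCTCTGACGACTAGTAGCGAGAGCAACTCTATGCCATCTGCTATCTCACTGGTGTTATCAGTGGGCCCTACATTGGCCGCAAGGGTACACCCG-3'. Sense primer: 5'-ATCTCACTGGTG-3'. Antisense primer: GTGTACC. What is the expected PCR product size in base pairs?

Scanning the template, ATCTCACTGGTG occurs at positions 55–66; this primer anneals to the bottom strand there with its 3' end pointing downstream.
Taking the reverse complement of GTGTACC gives GGTACAC, found at positions 96–102 on the template; the primer anneals here to the top strand with its 3' end pointing upstream.
Amplicon spans positions 55–102: 48 bp.

48 bp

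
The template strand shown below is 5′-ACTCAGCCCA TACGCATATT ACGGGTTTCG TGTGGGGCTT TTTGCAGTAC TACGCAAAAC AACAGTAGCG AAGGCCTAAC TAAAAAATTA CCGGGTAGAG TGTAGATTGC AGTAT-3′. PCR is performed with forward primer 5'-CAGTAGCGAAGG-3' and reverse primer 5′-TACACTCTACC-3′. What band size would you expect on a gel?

42 bp

Forward primer CAGTAGCGAAGG is found on the top strand at positions 63–74.
The reverse primer's reverse complement is GGTAGAGTGTA, which matches the template at positions 94–104.
The product runs from position 63 to position 104, so its length is 104 − 63 + 1 = 42 bp.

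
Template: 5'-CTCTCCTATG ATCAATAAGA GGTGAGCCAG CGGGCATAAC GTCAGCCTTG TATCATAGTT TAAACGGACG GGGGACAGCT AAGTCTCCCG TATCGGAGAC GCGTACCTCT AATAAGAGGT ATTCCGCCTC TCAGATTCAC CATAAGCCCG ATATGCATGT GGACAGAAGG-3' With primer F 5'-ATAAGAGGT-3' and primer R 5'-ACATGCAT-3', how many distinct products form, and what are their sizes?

The forward primer ATAAGAGGT matches the top strand at positions 15–23, 112–120.
The reverse primer's reverse complement is ATGCATGT, matching at positions 153–160.
Each forward site pairs with the reverse site to give a product ending at position 160: sizes 146, 49 bp.

Two products: 146 bp, 49 bp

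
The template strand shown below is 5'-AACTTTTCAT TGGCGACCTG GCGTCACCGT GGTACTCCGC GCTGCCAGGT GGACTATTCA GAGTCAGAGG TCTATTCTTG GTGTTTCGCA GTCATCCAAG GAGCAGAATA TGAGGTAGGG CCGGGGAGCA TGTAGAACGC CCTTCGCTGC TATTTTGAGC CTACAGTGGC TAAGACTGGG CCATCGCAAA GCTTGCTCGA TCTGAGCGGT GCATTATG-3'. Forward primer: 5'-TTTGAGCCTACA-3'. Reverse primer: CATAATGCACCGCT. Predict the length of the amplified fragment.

The forward primer matches the template at positions 154–165.
The reverse primer's reverse complement is AGCGGTGCATTATG, which matches the template at positions 205–218.
The product runs from position 154 to position 218, so its length is 218 − 154 + 1 = 65 bp.

65 bp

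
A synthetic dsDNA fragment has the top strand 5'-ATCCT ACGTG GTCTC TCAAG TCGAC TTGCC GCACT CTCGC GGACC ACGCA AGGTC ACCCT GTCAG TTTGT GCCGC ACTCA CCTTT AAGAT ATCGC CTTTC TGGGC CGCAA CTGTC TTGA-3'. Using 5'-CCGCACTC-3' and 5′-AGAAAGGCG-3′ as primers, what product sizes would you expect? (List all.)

The forward primer CCGCACTC matches the top strand at positions 29–36, 72–79.
The reverse primer's reverse complement is CGCCTTTCT, matching at positions 93–101.
Each forward site pairs with the reverse site to give a product ending at position 101: sizes 73, 30 bp.

73 bp, 30 bp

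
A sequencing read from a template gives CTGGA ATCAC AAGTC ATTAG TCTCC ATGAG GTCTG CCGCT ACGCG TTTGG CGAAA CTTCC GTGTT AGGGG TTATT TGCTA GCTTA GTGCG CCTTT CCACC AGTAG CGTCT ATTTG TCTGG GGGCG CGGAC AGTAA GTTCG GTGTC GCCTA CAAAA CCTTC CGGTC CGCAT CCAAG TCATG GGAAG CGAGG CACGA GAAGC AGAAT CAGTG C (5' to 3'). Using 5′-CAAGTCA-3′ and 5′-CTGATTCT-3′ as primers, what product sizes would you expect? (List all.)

The forward primer CAAGTCA matches the top strand at positions 10–16, 172–178.
The reverse primer's reverse complement is AGAATCAG, matching at positions 201–208.
Each forward site pairs with the reverse site to give a product ending at position 208: sizes 199, 37 bp.

199 bp, 37 bp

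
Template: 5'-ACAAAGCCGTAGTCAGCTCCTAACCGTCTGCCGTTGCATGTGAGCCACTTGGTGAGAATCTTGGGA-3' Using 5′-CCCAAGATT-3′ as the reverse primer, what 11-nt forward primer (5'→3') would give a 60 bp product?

The reverse primer's reverse complement AATCTTGGG matches the template at positions 57–65, so the product ends at position 65.
A 60 bp product then starts at position 65 − 60 + 1 = 6.
The forward primer is identical to the top strand there: GCCGTAGTCAG.

5'-GCCGTAGTCAG-3'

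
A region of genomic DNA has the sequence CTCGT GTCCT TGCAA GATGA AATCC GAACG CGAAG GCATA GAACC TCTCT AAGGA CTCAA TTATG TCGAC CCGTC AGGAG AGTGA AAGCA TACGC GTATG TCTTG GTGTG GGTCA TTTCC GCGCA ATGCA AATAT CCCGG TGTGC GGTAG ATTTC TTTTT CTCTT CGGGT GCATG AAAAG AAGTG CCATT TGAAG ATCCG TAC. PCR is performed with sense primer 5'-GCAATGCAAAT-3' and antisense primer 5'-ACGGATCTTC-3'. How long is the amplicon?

79 bp

The forward primer matches the template at positions 123–133.
The reverse primer's reverse complement is GAAGATCCGT, which matches the template at positions 192–201.
Amplicon spans positions 123–201: 79 bp.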